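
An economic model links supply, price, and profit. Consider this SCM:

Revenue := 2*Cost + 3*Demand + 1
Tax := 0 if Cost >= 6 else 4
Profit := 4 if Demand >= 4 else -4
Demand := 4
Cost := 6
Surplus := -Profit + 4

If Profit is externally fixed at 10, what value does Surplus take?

The intervention breaks the incoming arrows to Profit: Profit := 4 if Demand >= 4 else -4 no longer applies, and Profit = 10.
Surplus = -Profit + 4  [with Profit=10]  = -6

-6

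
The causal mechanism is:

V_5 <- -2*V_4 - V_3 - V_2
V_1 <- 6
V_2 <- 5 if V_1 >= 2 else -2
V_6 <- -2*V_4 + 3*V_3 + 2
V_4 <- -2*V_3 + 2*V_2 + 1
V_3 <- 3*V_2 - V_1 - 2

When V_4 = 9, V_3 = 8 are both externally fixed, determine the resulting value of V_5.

-31

The joint intervention fixes V_4 = 9, V_3 = 8, removing each variable's own equation.
V_2 = 5 if V_1 >= 2 else -2  [with V_1=6]  = 5
V_5 = -2*V_4 - V_3 - V_2  [with V_4=9, V_3=8, V_2=5]  = -31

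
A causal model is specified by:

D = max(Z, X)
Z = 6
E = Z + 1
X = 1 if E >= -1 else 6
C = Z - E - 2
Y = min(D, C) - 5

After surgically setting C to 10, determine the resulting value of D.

do(C=10) replaces the equation C = Z - E - 2 with the constant C = 10.
D is not downstream of the intervention, so its value is determined by the original equations.
E = Z + 1  [with Z=6]  = 7
X = 1 if E >= -1 else 6  [with E=7]  = 1
D = max(Z, X)  [with Z=6, X=1]  = 6

6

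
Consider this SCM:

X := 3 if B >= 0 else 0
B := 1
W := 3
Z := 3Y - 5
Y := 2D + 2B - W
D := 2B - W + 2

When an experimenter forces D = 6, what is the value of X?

3

do(D=6) replaces the equation D := 2B - W + 2 with the constant D = 6.
X is not downstream of the intervention, so its value is determined by the original equations.
X = 3 if B >= 0 else 0  [with B=1]  = 3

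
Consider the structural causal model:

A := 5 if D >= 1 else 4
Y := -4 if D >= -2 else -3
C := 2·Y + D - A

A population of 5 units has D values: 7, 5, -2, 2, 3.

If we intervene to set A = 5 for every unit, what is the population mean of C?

do(A=5) breaks A's dependence on D. With A=5 fixed, C across the units is -6, -8, -15, -11, -10, mean -10.

-10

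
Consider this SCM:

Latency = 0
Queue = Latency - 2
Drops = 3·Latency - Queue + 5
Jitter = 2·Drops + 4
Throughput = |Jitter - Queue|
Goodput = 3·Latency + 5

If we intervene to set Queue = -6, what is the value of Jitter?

Under do(Queue=-6), the mechanism Queue = Latency - 2 is discarded; Queue is fixed at -6.
Drops = 3·Latency - Queue + 5  [with Latency=0, Queue=-6]  = 11
Jitter = 2·Drops + 4  [with Drops=11]  = 26

26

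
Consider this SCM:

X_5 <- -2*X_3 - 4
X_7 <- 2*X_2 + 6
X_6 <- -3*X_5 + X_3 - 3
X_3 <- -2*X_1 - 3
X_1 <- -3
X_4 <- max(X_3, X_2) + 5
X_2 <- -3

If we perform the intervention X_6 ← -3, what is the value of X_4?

do(X_6=-3) replaces the equation X_6 <- -3*X_5 + X_3 - 3 with the constant X_6 = -3.
No directed path runs from X_6 to X_4, so X_4 keeps its natural value.
X_3 = -2*X_1 - 3  [with X_1=-3]  = 3
X_4 = max(X_3, X_2) + 5  [with X_3=3, X_2=-3]  = 8

8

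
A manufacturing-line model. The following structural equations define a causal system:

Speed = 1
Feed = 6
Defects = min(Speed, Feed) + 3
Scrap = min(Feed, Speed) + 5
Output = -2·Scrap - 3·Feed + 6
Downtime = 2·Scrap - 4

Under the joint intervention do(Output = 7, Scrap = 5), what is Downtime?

6

Setting Output = 7, Scrap = 5 by intervention discards those variables' equations.
Downtime = 2·Scrap - 4  [with Scrap=5]  = 6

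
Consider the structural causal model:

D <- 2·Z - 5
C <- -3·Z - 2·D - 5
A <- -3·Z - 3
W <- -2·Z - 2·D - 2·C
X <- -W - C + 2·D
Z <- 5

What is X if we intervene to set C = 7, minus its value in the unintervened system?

37

The intervention breaks the incoming arrows to C: C <- -3·Z - 2·D - 5 no longer applies, and C = 7.
D = 2·Z - 5  [with Z=5]  = 5
W = -2·Z - 2·D - 2·C  [with Z=5, D=5, C=7]  = -34
X = -W - C + 2·D  [with W=-34, C=7, D=5]  = 37
Without intervention: D = 2·Z - 5  [with Z=5]  = 5; C = -3·Z - 2·D - 5  [with Z=5, D=5]  = -30; W = -2·Z - 2·D - 2·C  [with Z=5, D=5, C=-30]  = 40; X = -W - C + 2·D  [with W=40, C=-30, D=5]  = 0.
Change = 37 − 0 = 37.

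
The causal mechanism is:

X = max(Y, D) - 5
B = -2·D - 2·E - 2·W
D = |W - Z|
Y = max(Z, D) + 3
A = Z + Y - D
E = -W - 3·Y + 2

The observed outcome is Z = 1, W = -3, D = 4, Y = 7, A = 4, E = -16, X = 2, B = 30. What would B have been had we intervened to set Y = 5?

do(Y=5) replaces the equation Y = max(Z, D) + 3 with the constant Y = 5.
D = |W - Z|  [with W=-3, Z=1]  = 4
E = -W - 3·Y + 2  [with W=-3, Y=5]  = -10
B = -2·D - 2·E - 2·W  [with D=4, E=-10, W=-3]  = 18

18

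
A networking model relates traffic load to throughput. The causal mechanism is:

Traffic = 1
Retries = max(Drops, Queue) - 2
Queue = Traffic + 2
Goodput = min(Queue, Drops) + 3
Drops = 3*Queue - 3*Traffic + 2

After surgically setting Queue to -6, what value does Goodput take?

do(Queue=-6) replaces the equation Queue = Traffic + 2 with the constant Queue = -6.
Drops = 3*Queue - 3*Traffic + 2  [with Queue=-6, Traffic=1]  = -19
Goodput = min(Queue, Drops) + 3  [with Queue=-6, Drops=-19]  = -16

-16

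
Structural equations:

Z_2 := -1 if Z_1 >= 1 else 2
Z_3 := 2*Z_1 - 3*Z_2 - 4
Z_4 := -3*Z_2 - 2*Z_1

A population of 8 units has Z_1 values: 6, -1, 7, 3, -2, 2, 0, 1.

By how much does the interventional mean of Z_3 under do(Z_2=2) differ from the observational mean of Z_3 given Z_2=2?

6

Every unit gets Z_2=2 under the intervention. Z_3 values become 2, -12, 4, -4, -14, -6, -10, -8; E[Z_3|do(Z_2=2)] = -6.
Conditioning on Z_2=2 selects the 3 unit(s) with Z_1 ∈ {-1, -2, 0}. Their Z_3 values: -12, -14, -10. Mean = -12.
Difference = -6 − (-12) = 6.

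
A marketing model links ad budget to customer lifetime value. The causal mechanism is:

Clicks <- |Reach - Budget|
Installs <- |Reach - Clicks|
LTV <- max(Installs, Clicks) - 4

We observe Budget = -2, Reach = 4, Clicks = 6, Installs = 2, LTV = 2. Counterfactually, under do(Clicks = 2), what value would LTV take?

-2

do(Clicks=2) replaces the equation Clicks <- |Reach - Budget| with the constant Clicks = 2.
Installs = |Reach - Clicks|  [with Reach=4, Clicks=2]  = 2
LTV = max(Installs, Clicks) - 4  [with Installs=2, Clicks=2]  = -2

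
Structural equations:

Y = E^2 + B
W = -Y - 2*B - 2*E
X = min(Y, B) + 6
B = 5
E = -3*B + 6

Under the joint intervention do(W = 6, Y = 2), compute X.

8

The joint intervention fixes W = 6, Y = 2, removing each variable's own equation.
X = min(Y, B) + 6  [with Y=2, B=5]  = 8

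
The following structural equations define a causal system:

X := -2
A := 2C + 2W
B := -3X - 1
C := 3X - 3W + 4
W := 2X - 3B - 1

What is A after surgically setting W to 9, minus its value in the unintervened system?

-116

do(W=9) replaces the equation W := 2X - 3B - 1 with the constant W = 9.
C = 3X - 3W + 4  [with X=-2, W=9]  = -29
A = 2C + 2W  [with C=-29, W=9]  = -40
Without intervention: B = -3X - 1  [with X=-2]  = 5; W = 2X - 3B - 1  [with X=-2, B=5]  = -20; C = 3X - 3W + 4  [with X=-2, W=-20]  = 58; A = 2C + 2W  [with C=58, W=-20]  = 76.
Change = -40 − 76 = -116.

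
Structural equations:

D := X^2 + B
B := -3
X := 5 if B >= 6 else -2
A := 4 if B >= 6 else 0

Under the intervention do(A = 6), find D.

1

The intervention breaks the incoming arrows to A: A := 4 if B >= 6 else 0 no longer applies, and A = 6.
D is not downstream of the intervention, so its value is determined by the original equations.
X = 5 if B >= 6 else -2  [with B=-3]  = -2
D = X^2 + B  [with X=-2, B=-3]  = 1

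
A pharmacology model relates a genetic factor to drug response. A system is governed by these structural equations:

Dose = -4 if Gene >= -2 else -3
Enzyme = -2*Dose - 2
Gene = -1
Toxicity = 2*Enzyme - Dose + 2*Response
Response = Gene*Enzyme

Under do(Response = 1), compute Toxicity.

18

Intervening sets Response = 1 and removes its equation (Response = Gene*Enzyme).
Dose = -4 if Gene >= -2 else -3  [with Gene=-1]  = -4
Enzyme = -2*Dose - 2  [with Dose=-4]  = 6
Toxicity = 2*Enzyme - Dose + 2*Response  [with Enzyme=6, Dose=-4, Response=1]  = 18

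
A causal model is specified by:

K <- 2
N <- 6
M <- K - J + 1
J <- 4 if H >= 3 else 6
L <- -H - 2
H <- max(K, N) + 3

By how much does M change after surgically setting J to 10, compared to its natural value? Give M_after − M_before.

The intervention breaks the incoming arrows to J: J <- 4 if H >= 3 else 6 no longer applies, and J = 10.
M = K - J + 1  [with K=2, J=10]  = -7
Without intervention: H = max(K, N) + 3  [with K=2, N=6]  = 9; J = 4 if H >= 3 else 6  [with H=9]  = 4; M = K - J + 1  [with K=2, J=4]  = -1.
Change = -7 − (-1) = -6.

-6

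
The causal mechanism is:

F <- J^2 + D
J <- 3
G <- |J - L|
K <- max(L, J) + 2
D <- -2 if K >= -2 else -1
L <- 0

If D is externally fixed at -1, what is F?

Under do(D=-1), the mechanism D <- -2 if K >= -2 else -1 is discarded; D is fixed at -1.
F = J^2 + D  [with J=3, D=-1]  = 8

8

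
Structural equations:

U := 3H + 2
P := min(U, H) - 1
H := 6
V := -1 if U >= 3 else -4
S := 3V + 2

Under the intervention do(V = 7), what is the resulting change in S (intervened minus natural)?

The intervention breaks the incoming arrows to V: V := -1 if U >= 3 else -4 no longer applies, and V = 7.
S = 3V + 2  [with V=7]  = 23
Without intervention: U = 3H + 2  [with H=6]  = 20; V = -1 if U >= 3 else -4  [with U=20]  = -1; S = 3V + 2  [with V=-1]  = -1.
Change = 23 − (-1) = 24.

24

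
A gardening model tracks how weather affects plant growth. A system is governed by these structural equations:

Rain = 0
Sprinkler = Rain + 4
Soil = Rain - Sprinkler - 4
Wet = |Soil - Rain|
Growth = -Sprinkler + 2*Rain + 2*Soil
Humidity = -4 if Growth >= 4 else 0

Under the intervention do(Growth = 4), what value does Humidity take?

-4

The intervention breaks the incoming arrows to Growth: Growth = -Sprinkler + 2*Rain + 2*Soil no longer applies, and Growth = 4.
Humidity = -4 if Growth >= 4 else 0  [with Growth=4]  = -4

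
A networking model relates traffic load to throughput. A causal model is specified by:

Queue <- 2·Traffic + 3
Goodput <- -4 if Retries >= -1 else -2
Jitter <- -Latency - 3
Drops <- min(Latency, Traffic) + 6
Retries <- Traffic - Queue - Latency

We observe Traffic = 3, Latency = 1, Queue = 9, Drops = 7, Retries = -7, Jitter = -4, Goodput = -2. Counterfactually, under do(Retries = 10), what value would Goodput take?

Under do(Retries=10), the mechanism Retries <- Traffic - Queue - Latency is discarded; Retries is fixed at 10.
Goodput = -4 if Retries >= -1 else -2  [with Retries=10]  = -4

-4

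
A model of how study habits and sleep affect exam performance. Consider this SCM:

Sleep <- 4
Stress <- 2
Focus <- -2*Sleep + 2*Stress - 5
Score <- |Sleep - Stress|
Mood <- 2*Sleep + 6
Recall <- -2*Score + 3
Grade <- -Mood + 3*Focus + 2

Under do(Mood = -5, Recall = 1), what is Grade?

-20

Under do(Mood = -5, Recall = 1), each intervened variable's structural equation is replaced by its fixed value.
Focus = -2*Sleep + 2*Stress - 5  [with Sleep=4, Stress=2]  = -9
Grade = -Mood + 3*Focus + 2  [with Mood=-5, Focus=-9]  = -20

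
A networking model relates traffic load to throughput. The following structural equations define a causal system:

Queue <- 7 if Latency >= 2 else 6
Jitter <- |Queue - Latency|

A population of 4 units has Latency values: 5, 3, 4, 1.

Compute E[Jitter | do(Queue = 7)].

3.75

Under do(Queue=7), Queue's equation is replaced by Queue=7 for every unit. Per-unit Jitter: 2, 4, 3, 6. Mean = 3.75.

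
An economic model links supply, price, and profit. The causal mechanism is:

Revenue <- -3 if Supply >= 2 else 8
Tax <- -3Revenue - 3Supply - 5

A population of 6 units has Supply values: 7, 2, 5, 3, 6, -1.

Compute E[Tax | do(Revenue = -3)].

Every unit gets Revenue=-3 under the intervention. Tax values become -17, -2, -11, -5, -14, 7; E[Tax|do(Revenue=-3)] = -7.

-7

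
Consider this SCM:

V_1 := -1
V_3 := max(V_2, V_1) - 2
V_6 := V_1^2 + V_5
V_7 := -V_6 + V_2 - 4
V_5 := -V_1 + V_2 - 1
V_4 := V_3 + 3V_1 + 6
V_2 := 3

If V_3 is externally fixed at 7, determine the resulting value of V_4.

The intervention breaks the incoming arrows to V_3: V_3 := max(V_2, V_1) - 2 no longer applies, and V_3 = 7.
V_4 = V_3 + 3V_1 + 6  [with V_3=7, V_1=-1]  = 10

10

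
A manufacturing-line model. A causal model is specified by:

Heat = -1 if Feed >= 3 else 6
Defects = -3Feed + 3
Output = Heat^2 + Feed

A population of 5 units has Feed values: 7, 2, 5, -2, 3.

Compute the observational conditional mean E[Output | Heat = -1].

E[Output|Heat=-1] averages over only the 3 units with Heat=-1 (Feed = 7, 5, 3): Output = 8, 6, 4, mean 6.

6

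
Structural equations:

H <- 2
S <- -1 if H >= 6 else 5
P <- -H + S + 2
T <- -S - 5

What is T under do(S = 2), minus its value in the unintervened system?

Under do(S=2), the mechanism S <- -1 if H >= 6 else 5 is discarded; S is fixed at 2.
T = -S - 5  [with S=2]  = -7
Without intervention: S = -1 if H >= 6 else 5  [with H=2]  = 5; T = -S - 5  [with S=5]  = -10.
Change = -7 − (-10) = 3.

3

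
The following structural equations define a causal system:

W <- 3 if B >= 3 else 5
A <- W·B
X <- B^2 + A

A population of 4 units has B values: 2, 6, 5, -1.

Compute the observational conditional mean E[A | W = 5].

Observing W=5 restricts to units where W's equation naturally yields 5: B ∈ {2, -1}. In that subpopulation A = 10, -5, mean 2.5.

2.5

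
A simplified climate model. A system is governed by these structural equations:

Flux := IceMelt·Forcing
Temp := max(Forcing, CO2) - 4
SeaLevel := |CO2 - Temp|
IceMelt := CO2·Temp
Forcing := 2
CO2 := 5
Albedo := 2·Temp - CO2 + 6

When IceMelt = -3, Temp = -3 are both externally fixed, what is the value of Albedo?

The joint intervention fixes IceMelt = -3, Temp = -3, removing each variable's own equation.
Albedo = 2·Temp - CO2 + 6  [with Temp=-3, CO2=5]  = -5

-5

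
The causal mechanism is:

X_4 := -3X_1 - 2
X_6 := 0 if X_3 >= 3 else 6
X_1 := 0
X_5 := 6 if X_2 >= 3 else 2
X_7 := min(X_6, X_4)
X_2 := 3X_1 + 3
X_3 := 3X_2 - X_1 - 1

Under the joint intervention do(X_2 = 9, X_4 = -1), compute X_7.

-1

Setting X_2 = 9, X_4 = -1 by intervention discards those variables' equations.
X_3 = 3X_2 - X_1 - 1  [with X_2=9, X_1=0]  = 26
X_6 = 0 if X_3 >= 3 else 6  [with X_3=26]  = 0
X_7 = min(X_6, X_4)  [with X_6=0, X_4=-1]  = -1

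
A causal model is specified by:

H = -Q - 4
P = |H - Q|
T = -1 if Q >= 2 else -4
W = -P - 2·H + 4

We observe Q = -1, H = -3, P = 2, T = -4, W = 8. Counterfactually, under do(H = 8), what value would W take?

-21

do(H=8) replaces the equation H = -Q - 4 with the constant H = 8.
P = |H - Q|  [with H=8, Q=-1]  = 9
W = -P - 2·H + 4  [with P=9, H=8]  = -21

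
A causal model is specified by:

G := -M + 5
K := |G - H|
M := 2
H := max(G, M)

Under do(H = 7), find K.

4

The intervention breaks the incoming arrows to H: H := max(G, M) no longer applies, and H = 7.
G = -M + 5  [with M=2]  = 3
K = |G - H|  [with G=3, H=7]  = 4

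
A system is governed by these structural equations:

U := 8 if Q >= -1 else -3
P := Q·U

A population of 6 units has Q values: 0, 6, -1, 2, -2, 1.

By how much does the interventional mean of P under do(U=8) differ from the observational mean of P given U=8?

-4.8

do(U=8) breaks U's dependence on Q. With U=8 fixed, P across the units is 0, 48, -8, 16, -16, 8, mean 8.
E[P|U=8] averages over only the 5 units with U=8 (Q = 0, 6, -1, 2, 1): P = 0, 48, -8, 16, 8, mean 12.8.
Difference = 8 − 12.8 = -4.8.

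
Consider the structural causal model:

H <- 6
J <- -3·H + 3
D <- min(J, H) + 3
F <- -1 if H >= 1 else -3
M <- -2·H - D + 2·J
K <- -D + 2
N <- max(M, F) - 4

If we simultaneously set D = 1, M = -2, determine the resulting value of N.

Under do(D = 1, M = -2), each intervened variable's structural equation is replaced by its fixed value.
F = -1 if H >= 1 else -3  [with H=6]  = -1
N = max(M, F) - 4  [with M=-2, F=-1]  = -5

-5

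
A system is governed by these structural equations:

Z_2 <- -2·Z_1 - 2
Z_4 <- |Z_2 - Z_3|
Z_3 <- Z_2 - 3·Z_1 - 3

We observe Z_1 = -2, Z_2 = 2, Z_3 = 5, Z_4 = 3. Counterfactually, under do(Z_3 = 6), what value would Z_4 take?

The intervention breaks the incoming arrows to Z_3: Z_3 <- Z_2 - 3·Z_1 - 3 no longer applies, and Z_3 = 6.
Z_2 = -2·Z_1 - 2  [with Z_1=-2]  = 2
Z_4 = |Z_2 - Z_3|  [with Z_2=2, Z_3=6]  = 4

4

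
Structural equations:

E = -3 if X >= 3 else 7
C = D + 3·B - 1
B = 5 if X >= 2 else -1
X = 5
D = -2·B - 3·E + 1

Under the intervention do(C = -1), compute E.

-3

Under do(C=-1), the mechanism C = D + 3·B - 1 is discarded; C is fixed at -1.
No directed path runs from C to E, so E keeps its natural value.
E = -3 if X >= 3 else 7  [with X=5]  = -3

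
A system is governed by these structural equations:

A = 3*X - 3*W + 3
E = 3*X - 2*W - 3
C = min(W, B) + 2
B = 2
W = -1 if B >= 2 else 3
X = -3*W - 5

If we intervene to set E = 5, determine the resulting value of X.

do(E=5) replaces the equation E = 3*X - 2*W - 3 with the constant E = 5.
No directed path runs from E to X, so X keeps its natural value.
W = -1 if B >= 2 else 3  [with B=2]  = -1
X = -3*W - 5  [with W=-1]  = -2

-2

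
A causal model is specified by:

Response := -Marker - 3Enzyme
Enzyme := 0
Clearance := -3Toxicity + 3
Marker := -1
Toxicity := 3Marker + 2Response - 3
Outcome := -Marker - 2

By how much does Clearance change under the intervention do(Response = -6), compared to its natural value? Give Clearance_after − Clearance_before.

42

do(Response=-6) replaces the equation Response := -Marker - 3Enzyme with the constant Response = -6.
Toxicity = 3Marker + 2Response - 3  [with Marker=-1, Response=-6]  = -18
Clearance = -3Toxicity + 3  [with Toxicity=-18]  = 57
Without intervention: Response = -Marker - 3Enzyme  [with Marker=-1, Enzyme=0]  = 1; Toxicity = 3Marker + 2Response - 3  [with Marker=-1, Response=1]  = -4; Clearance = -3Toxicity + 3  [with Toxicity=-4]  = 15.
Change = 57 − 15 = 42.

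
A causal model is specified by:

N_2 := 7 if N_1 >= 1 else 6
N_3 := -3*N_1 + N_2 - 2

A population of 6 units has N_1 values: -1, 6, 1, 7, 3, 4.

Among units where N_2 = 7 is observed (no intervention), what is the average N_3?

-7.6

Observing N_2=7 restricts to units where N_2's equation naturally yields 7: N_1 ∈ {6, 1, 7, 3, 4}. In that subpopulation N_3 = -13, 2, -16, -4, -7, mean -7.6.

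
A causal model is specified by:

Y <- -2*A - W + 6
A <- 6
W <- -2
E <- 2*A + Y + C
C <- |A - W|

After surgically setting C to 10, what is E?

Intervening sets C = 10 and removes its equation (C <- |A - W|).
Y = -2*A - W + 6  [with A=6, W=-2]  = -4
E = 2*A + Y + C  [with A=6, Y=-4, C=10]  = 18

18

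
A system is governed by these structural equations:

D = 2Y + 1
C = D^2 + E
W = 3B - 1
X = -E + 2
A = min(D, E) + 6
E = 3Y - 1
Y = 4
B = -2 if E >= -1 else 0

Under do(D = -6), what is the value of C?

47

do(D=-6) replaces the equation D = 2Y + 1 with the constant D = -6.
E = 3Y - 1  [with Y=4]  = 11
C = D^2 + E  [with D=-6, E=11]  = 47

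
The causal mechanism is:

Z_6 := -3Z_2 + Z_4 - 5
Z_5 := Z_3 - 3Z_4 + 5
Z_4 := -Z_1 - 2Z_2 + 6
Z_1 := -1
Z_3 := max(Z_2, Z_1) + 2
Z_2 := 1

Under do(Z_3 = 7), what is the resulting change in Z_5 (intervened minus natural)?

4

do(Z_3=7) replaces the equation Z_3 := max(Z_2, Z_1) + 2 with the constant Z_3 = 7.
Z_4 = -Z_1 - 2Z_2 + 6  [with Z_1=-1, Z_2=1]  = 5
Z_5 = Z_3 - 3Z_4 + 5  [with Z_3=7, Z_4=5]  = -3
Without intervention: Z_3 = max(Z_2, Z_1) + 2  [with Z_2=1, Z_1=-1]  = 3; Z_4 = -Z_1 - 2Z_2 + 6  [with Z_1=-1, Z_2=1]  = 5; Z_5 = Z_3 - 3Z_4 + 5  [with Z_3=3, Z_4=5]  = -7.
Change = -3 − (-7) = 4.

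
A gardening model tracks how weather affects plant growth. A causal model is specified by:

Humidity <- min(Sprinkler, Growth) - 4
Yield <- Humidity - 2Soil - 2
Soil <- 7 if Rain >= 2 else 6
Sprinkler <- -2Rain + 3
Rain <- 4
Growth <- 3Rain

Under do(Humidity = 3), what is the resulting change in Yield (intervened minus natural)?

The intervention breaks the incoming arrows to Humidity: Humidity <- min(Sprinkler, Growth) - 4 no longer applies, and Humidity = 3.
Soil = 7 if Rain >= 2 else 6  [with Rain=4]  = 7
Yield = Humidity - 2Soil - 2  [with Humidity=3, Soil=7]  = -13
Without intervention: Sprinkler = -2Rain + 3  [with Rain=4]  = -5; Soil = 7 if Rain >= 2 else 6  [with Rain=4]  = 7; Growth = 3Rain  [with Rain=4]  = 12; Humidity = min(Sprinkler, Growth) - 4  [with Sprinkler=-5, Growth=12]  = -9; Yield = Humidity - 2Soil - 2  [with Humidity=-9, Soil=7]  = -25.
Change = -13 − (-25) = 12.

12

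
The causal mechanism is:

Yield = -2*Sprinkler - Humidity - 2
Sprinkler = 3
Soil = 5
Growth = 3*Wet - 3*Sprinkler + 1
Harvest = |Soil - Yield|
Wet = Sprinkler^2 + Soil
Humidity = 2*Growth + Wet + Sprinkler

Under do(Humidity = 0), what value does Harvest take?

13

Under do(Humidity=0), the mechanism Humidity = 2*Growth + Wet + Sprinkler is discarded; Humidity is fixed at 0.
Yield = -2*Sprinkler - Humidity - 2  [with Sprinkler=3, Humidity=0]  = -8
Harvest = |Soil - Yield|  [with Soil=5, Yield=-8]  = 13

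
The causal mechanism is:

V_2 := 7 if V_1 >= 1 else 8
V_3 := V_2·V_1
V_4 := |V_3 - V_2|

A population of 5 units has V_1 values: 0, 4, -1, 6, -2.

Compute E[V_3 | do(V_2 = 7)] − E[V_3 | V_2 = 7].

Every unit gets V_2=7 under the intervention. V_3 values become 0, 28, -7, 42, -14; E[V_3|do(V_2=7)] = 9.8.
E[V_3|V_2=7] averages over only the 2 units with V_2=7 (V_1 = 4, 6): V_3 = 28, 42, mean 35.
Difference = 9.8 − 35 = -25.2.

-25.2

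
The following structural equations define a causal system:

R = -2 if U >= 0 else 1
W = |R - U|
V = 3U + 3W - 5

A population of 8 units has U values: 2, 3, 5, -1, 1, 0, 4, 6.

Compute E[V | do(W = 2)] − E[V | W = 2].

9

Every unit gets W=2 under the intervention. V values become 7, 10, 16, -2, 4, 1, 13, 19; E[V|do(W=2)] = 8.5.
Observing W=2 restricts to units where W's equation naturally yields 2: U ∈ {-1, 0}. In that subpopulation V = -2, 1, mean -0.5.
Difference = 8.5 − (-0.5) = 9.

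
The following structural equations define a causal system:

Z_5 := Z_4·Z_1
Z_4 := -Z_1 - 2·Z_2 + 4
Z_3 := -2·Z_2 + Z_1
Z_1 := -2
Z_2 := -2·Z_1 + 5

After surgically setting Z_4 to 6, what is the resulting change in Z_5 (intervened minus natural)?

-36

Intervening sets Z_4 = 6 and removes its equation (Z_4 := -Z_1 - 2·Z_2 + 4).
Z_5 = Z_4·Z_1  [with Z_4=6, Z_1=-2]  = -12
Without intervention: Z_2 = -2·Z_1 + 5  [with Z_1=-2]  = 9; Z_4 = -Z_1 - 2·Z_2 + 4  [with Z_1=-2, Z_2=9]  = -12; Z_5 = Z_4·Z_1  [with Z_4=-12, Z_1=-2]  = 24.
Change = -12 − 24 = -36.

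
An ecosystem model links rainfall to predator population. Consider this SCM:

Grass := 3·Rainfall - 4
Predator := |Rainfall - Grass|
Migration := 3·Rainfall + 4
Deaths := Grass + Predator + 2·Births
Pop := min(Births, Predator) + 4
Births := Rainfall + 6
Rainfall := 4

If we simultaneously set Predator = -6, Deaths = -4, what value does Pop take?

-2

Under do(Predator = -6, Deaths = -4), each intervened variable's structural equation is replaced by its fixed value.
Births = Rainfall + 6  [with Rainfall=4]  = 10
Pop = min(Births, Predator) + 4  [with Births=10, Predator=-6]  = -2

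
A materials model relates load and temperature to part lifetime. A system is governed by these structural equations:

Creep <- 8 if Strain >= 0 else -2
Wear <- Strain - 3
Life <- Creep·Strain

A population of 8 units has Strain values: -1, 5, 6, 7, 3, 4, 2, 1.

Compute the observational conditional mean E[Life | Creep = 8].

Conditioning on Creep=8 selects the 7 unit(s) with Strain ∈ {5, 6, 7, 3, 4, 2, 1}. Their Life values: 40, 48, 56, 24, 32, 16, 8. Mean = 32.

32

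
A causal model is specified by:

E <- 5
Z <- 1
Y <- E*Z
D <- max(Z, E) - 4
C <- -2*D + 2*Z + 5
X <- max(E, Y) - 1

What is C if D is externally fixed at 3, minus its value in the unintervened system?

-4

Intervening sets D = 3 and removes its equation (D <- max(Z, E) - 4).
C = -2*D + 2*Z + 5  [with D=3, Z=1]  = 1
Without intervention: D = max(Z, E) - 4  [with Z=1, E=5]  = 1; C = -2*D + 2*Z + 5  [with D=1, Z=1]  = 5.
Change = 1 − 5 = -4.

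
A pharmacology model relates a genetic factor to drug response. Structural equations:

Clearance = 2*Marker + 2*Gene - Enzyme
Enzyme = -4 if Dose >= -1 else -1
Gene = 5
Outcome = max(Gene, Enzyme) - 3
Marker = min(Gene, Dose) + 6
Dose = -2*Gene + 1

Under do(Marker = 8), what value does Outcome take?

Under do(Marker=8), the mechanism Marker = min(Gene, Dose) + 6 is discarded; Marker is fixed at 8.
Since Outcome is not a descendant of the intervened variable, it is unaffected.
Dose = -2*Gene + 1  [with Gene=5]  = -9
Enzyme = -4 if Dose >= -1 else -1  [with Dose=-9]  = -1
Outcome = max(Gene, Enzyme) - 3  [with Gene=5, Enzyme=-1]  = 2

2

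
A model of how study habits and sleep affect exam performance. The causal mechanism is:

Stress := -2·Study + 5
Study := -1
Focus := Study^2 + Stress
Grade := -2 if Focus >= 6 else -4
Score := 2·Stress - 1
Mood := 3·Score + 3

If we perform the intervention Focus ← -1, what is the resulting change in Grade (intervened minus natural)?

-2

The intervention breaks the incoming arrows to Focus: Focus := Study^2 + Stress no longer applies, and Focus = -1.
Grade = -2 if Focus >= 6 else -4  [with Focus=-1]  = -4
Without intervention: Stress = -2·Study + 5  [with Study=-1]  = 7; Focus = Study^2 + Stress  [with Study=-1, Stress=7]  = 8; Grade = -2 if Focus >= 6 else -4  [with Focus=8]  = -2.
Change = -4 − (-2) = -2.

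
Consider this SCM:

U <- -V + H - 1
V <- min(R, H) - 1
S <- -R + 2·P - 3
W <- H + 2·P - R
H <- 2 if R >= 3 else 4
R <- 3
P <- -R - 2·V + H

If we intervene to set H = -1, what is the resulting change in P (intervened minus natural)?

Under do(H=-1), the mechanism H <- 2 if R >= 3 else 4 is discarded; H is fixed at -1.
V = min(R, H) - 1  [with R=3, H=-1]  = -2
P = -R - 2·V + H  [with R=3, V=-2, H=-1]  = 0
Without intervention: H = 2 if R >= 3 else 4  [with R=3]  = 2; V = min(R, H) - 1  [with R=3, H=2]  = 1; P = -R - 2·V + H  [with R=3, V=1, H=2]  = -3.
Change = 0 − (-3) = 3.

3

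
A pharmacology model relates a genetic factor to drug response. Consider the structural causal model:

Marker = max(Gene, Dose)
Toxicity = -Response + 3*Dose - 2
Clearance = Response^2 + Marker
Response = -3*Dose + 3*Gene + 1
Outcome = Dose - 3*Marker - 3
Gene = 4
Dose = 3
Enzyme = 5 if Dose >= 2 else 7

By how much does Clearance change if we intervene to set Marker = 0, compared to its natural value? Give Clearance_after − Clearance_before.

-4

The intervention breaks the incoming arrows to Marker: Marker = max(Gene, Dose) no longer applies, and Marker = 0.
Response = -3*Dose + 3*Gene + 1  [with Dose=3, Gene=4]  = 4
Clearance = Response^2 + Marker  [with Response=4, Marker=0]  = 16
Without intervention: Marker = max(Gene, Dose)  [with Gene=4, Dose=3]  = 4; Response = -3*Dose + 3*Gene + 1  [with Dose=3, Gene=4]  = 4; Clearance = Response^2 + Marker  [with Response=4, Marker=4]  = 20.
Change = 16 − 20 = -4.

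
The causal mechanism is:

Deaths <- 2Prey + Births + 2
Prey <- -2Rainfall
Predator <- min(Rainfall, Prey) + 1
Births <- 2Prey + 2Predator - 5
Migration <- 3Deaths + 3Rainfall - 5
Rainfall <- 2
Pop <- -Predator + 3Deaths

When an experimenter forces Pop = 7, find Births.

Under do(Pop=7), the mechanism Pop <- -Predator + 3Deaths is discarded; Pop is fixed at 7.
Since Births is not a descendant of the intervened variable, it is unaffected.
Prey = -2Rainfall  [with Rainfall=2]  = -4
Predator = min(Rainfall, Prey) + 1  [with Rainfall=2, Prey=-4]  = -3
Births = 2Prey + 2Predator - 5  [with Prey=-4, Predator=-3]  = -19

-19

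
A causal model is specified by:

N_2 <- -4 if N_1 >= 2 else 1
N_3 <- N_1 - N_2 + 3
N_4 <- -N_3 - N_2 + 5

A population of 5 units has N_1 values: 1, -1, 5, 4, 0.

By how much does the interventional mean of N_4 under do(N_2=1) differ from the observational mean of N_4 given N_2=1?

do(N_2=1) breaks N_2's dependence on N_1. With N_2=1 fixed, N_4 across the units is 1, 3, -3, -2, 2, mean 0.2.
E[N_4|N_2=1] averages over only the 3 units with N_2=1 (N_1 = 1, -1, 0): N_4 = 1, 3, 2, mean 2.
Difference = 0.2 − 2 = -1.8.

-1.8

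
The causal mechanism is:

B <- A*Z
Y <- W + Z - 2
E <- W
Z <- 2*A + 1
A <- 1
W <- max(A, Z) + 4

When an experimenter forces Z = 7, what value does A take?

1

Under do(Z=7), the mechanism Z <- 2*A + 1 is discarded; Z is fixed at 7.
A is not downstream of the intervention, so its value is determined by the original equations.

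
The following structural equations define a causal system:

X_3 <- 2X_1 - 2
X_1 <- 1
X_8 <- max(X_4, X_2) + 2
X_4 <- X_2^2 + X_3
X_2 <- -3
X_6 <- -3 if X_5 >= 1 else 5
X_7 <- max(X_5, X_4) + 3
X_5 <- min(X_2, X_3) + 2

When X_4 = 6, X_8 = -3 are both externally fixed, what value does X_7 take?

9

Setting X_4 = 6, X_8 = -3 by intervention discards those variables' equations.
X_3 = 2X_1 - 2  [with X_1=1]  = 0
X_5 = min(X_2, X_3) + 2  [with X_2=-3, X_3=0]  = -1
X_7 = max(X_5, X_4) + 3  [with X_5=-1, X_4=6]  = 9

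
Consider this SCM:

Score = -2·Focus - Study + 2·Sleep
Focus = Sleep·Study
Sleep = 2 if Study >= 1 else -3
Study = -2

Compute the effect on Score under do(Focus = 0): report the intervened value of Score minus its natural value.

12

The intervention breaks the incoming arrows to Focus: Focus = Sleep·Study no longer applies, and Focus = 0.
Sleep = 2 if Study >= 1 else -3  [with Study=-2]  = -3
Score = -2·Focus - Study + 2·Sleep  [with Focus=0, Study=-2, Sleep=-3]  = -4
Without intervention: Sleep = 2 if Study >= 1 else -3  [with Study=-2]  = -3; Focus = Sleep·Study  [with Sleep=-3, Study=-2]  = 6; Score = -2·Focus - Study + 2·Sleep  [with Focus=6, Study=-2, Sleep=-3]  = -16.
Change = -4 − (-16) = 12.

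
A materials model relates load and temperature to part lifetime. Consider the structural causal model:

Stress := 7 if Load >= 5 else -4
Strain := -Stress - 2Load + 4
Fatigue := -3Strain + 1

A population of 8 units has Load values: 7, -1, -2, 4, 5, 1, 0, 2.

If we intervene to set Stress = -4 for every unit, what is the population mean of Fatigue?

The intervention sets Stress=-4 in all 8 units regardless of Load. Recomputing Fatigue per unit gives 19, -29, -35, 1, 7, -17, -23, -11; average -11.

-11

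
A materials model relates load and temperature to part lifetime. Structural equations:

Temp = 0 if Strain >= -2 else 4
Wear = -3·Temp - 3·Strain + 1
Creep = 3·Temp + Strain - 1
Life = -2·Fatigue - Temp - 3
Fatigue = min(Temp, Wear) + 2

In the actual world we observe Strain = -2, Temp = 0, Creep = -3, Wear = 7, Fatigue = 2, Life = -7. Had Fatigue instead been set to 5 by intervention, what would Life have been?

The intervention breaks the incoming arrows to Fatigue: Fatigue = min(Temp, Wear) + 2 no longer applies, and Fatigue = 5.
Temp = 0 if Strain >= -2 else 4  [with Strain=-2]  = 0
Life = -2·Fatigue - Temp - 3  [with Fatigue=5, Temp=0]  = -13

-13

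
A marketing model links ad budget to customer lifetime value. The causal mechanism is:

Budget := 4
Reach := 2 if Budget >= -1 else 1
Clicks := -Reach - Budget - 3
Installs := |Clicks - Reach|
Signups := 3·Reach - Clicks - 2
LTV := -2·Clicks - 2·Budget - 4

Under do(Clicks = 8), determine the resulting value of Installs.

The intervention breaks the incoming arrows to Clicks: Clicks := -Reach - Budget - 3 no longer applies, and Clicks = 8.
Reach = 2 if Budget >= -1 else 1  [with Budget=4]  = 2
Installs = |Clicks - Reach|  [with Clicks=8, Reach=2]  = 6

6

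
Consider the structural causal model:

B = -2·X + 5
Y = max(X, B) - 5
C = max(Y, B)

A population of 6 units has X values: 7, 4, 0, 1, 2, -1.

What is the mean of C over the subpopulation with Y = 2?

4.5

Conditioning on Y=2 selects the 2 unit(s) with X ∈ {7, -1}. Their C values: 2, 7. Mean = 4.5.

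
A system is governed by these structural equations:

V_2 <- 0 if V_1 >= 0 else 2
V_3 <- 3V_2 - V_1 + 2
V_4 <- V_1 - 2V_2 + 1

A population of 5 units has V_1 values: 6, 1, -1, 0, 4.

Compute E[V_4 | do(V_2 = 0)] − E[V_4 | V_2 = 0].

The intervention sets V_2=0 in all 5 units regardless of V_1. Recomputing V_4 per unit gives 7, 2, 0, 1, 5; average 3.
E[V_4|V_2=0] averages over only the 4 units with V_2=0 (V_1 = 6, 1, 0, 4): V_4 = 7, 2, 1, 5, mean 3.75.
Difference = 3 − 3.75 = -0.75.

-0.75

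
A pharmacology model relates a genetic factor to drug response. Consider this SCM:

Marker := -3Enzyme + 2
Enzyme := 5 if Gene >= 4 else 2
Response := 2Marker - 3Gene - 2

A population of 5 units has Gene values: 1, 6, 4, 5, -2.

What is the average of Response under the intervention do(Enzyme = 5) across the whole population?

-36.4

do(Enzyme=5) breaks Enzyme's dependence on Gene. With Enzyme=5 fixed, Response across the units is -31, -46, -40, -43, -22, mean -36.4.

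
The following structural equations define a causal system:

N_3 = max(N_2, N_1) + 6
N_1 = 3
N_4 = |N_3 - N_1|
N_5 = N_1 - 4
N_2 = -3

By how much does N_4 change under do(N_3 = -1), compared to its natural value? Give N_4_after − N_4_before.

-2

The intervention breaks the incoming arrows to N_3: N_3 = max(N_2, N_1) + 6 no longer applies, and N_3 = -1.
N_4 = |N_3 - N_1|  [with N_3=-1, N_1=3]  = 4
Without intervention: N_3 = max(N_2, N_1) + 6  [with N_2=-3, N_1=3]  = 9; N_4 = |N_3 - N_1|  [with N_3=9, N_1=3]  = 6.
Change = 4 − 6 = -2.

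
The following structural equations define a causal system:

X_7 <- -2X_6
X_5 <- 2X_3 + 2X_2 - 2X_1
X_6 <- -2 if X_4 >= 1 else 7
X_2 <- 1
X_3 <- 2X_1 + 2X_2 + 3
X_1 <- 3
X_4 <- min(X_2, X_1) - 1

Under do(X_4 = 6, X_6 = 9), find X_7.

Setting X_4 = 6, X_6 = 9 by intervention discards those variables' equations.
X_7 = -2X_6  [with X_6=9]  = -18

-18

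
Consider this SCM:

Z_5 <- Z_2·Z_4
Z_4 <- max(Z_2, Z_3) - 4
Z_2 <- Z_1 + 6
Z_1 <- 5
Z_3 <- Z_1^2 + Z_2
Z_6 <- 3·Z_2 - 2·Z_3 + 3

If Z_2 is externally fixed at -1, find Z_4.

Under do(Z_2=-1), the mechanism Z_2 <- Z_1 + 6 is discarded; Z_2 is fixed at -1.
Z_3 = Z_1^2 + Z_2  [with Z_1=5, Z_2=-1]  = 24
Z_4 = max(Z_2, Z_3) - 4  [with Z_2=-1, Z_3=24]  = 20

20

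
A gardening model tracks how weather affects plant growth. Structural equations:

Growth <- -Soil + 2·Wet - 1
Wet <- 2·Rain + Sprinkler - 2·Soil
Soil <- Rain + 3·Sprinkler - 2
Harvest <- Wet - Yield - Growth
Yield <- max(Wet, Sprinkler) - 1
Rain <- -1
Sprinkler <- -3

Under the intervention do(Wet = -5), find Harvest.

-2

The intervention breaks the incoming arrows to Wet: Wet <- 2·Rain + Sprinkler - 2·Soil no longer applies, and Wet = -5.
Soil = Rain + 3·Sprinkler - 2  [with Rain=-1, Sprinkler=-3]  = -12
Growth = -Soil + 2·Wet - 1  [with Soil=-12, Wet=-5]  = 1
Yield = max(Wet, Sprinkler) - 1  [with Wet=-5, Sprinkler=-3]  = -4
Harvest = Wet - Yield - Growth  [with Wet=-5, Yield=-4, Growth=1]  = -2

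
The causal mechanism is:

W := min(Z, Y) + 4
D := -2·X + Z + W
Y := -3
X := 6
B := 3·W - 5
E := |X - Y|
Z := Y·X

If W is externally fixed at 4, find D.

Intervening sets W = 4 and removes its equation (W := min(Z, Y) + 4).
Z = Y·X  [with Y=-3, X=6]  = -18
D = -2·X + Z + W  [with X=6, Z=-18, W=4]  = -26

-26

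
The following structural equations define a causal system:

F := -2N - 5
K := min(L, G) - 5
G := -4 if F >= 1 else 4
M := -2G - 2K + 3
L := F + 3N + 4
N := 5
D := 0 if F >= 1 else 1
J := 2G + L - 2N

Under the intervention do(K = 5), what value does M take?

do(K=5) replaces the equation K := min(L, G) - 5 with the constant K = 5.
F = -2N - 5  [with N=5]  = -15
G = -4 if F >= 1 else 4  [with F=-15]  = 4
M = -2G - 2K + 3  [with G=4, K=5]  = -15

-15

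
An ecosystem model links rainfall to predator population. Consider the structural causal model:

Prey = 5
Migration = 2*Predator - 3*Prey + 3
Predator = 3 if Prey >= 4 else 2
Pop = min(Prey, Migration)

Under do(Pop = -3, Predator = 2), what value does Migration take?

-8

Setting Pop = -3, Predator = 2 by intervention discards those variables' equations.
Migration = 2*Predator - 3*Prey + 3  [with Predator=2, Prey=5]  = -8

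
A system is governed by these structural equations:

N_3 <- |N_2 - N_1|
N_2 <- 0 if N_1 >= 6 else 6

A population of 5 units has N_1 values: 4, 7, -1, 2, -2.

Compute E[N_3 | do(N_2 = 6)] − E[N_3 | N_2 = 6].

-0.85

Every unit gets N_2=6 under the intervention. N_3 values become 2, 1, 7, 4, 8; E[N_3|do(N_2=6)] = 4.4.
Observing N_2=6 restricts to units where N_2's equation naturally yields 6: N_1 ∈ {4, -1, 2, -2}. In that subpopulation N_3 = 2, 7, 4, 8, mean 5.25.
Difference = 4.4 − 5.25 = -0.85.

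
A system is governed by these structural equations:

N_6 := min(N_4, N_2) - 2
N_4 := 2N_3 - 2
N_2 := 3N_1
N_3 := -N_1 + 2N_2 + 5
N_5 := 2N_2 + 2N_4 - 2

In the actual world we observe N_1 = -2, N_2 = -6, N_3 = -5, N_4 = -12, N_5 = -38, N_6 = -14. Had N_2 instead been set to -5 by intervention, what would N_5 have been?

do(N_2=-5) replaces the equation N_2 := 3N_1 with the constant N_2 = -5.
N_3 = -N_1 + 2N_2 + 5  [with N_1=-2, N_2=-5]  = -3
N_4 = 2N_3 - 2  [with N_3=-3]  = -8
N_5 = 2N_2 + 2N_4 - 2  [with N_2=-5, N_4=-8]  = -28

-28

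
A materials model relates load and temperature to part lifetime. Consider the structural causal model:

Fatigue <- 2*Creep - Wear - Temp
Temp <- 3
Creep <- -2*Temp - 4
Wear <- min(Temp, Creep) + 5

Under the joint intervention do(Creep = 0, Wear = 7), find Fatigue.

-10

Setting Creep = 0, Wear = 7 by intervention discards those variables' equations.
Fatigue = 2*Creep - Wear - Temp  [with Creep=0, Wear=7, Temp=3]  = -10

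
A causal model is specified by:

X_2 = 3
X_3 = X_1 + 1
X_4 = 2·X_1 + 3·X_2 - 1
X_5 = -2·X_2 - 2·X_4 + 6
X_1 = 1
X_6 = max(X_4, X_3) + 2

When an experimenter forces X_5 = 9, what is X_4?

10

The intervention breaks the incoming arrows to X_5: X_5 = -2·X_2 - 2·X_4 + 6 no longer applies, and X_5 = 9.
Since X_4 is not a descendant of the intervened variable, it is unaffected.
X_4 = 2·X_1 + 3·X_2 - 1  [with X_1=1, X_2=3]  = 10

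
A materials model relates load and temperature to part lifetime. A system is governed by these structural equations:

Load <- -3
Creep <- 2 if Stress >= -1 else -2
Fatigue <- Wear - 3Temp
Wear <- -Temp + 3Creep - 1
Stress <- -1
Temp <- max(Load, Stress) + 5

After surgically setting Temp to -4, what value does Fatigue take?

21

The intervention breaks the incoming arrows to Temp: Temp <- max(Load, Stress) + 5 no longer applies, and Temp = -4.
Creep = 2 if Stress >= -1 else -2  [with Stress=-1]  = 2
Wear = -Temp + 3Creep - 1  [with Temp=-4, Creep=2]  = 9
Fatigue = Wear - 3Temp  [with Wear=9, Temp=-4]  = 21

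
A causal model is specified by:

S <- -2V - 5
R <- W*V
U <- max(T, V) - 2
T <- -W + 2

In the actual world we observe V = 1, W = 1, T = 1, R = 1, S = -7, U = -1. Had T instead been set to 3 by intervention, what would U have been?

The intervention breaks the incoming arrows to T: T <- -W + 2 no longer applies, and T = 3.
U = max(T, V) - 2  [with T=3, V=1]  = 1

1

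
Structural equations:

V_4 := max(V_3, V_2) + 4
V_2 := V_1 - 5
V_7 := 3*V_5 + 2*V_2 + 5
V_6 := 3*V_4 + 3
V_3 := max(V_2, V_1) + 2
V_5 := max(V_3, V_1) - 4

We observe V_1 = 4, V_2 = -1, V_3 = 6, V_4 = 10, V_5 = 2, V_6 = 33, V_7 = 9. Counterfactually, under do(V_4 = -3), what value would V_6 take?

-6

Under do(V_4=-3), the mechanism V_4 := max(V_3, V_2) + 4 is discarded; V_4 is fixed at -3.
V_6 = 3*V_4 + 3  [with V_4=-3]  = -6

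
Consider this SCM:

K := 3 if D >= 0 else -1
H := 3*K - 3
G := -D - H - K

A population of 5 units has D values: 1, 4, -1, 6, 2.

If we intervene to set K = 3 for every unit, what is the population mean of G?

-11.4

The intervention sets K=3 in all 5 units regardless of D. Recomputing G per unit gives -10, -13, -8, -15, -11; average -11.4.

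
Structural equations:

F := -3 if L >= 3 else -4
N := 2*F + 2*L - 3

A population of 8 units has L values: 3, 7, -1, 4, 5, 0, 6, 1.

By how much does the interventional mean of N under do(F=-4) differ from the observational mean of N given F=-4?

The intervention sets F=-4 in all 8 units regardless of L. Recomputing N per unit gives -5, 3, -13, -3, -1, -11, 1, -9; average -4.75.
Conditioning on F=-4 selects the 3 unit(s) with L ∈ {-1, 0, 1}. Their N values: -13, -11, -9. Mean = -11.
Difference = -4.75 − (-11) = 6.25.

6.25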